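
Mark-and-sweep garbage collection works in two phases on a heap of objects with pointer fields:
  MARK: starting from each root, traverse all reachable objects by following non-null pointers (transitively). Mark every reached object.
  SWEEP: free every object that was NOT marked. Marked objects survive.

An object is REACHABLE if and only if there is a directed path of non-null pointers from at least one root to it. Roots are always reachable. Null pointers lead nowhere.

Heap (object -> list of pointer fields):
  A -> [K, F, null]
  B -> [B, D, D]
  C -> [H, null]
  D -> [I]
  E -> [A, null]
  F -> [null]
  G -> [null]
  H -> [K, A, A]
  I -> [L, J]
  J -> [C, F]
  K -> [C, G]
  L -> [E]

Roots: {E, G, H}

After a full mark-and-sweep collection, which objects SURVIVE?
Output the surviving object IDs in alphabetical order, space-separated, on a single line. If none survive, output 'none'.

Roots: E G H
Mark E: refs=A null, marked=E
Mark G: refs=null, marked=E G
Mark H: refs=K A A, marked=E G H
Mark A: refs=K F null, marked=A E G H
Mark K: refs=C G, marked=A E G H K
Mark F: refs=null, marked=A E F G H K
Mark C: refs=H null, marked=A C E F G H K
Unmarked (collected): B D I J L

Answer: A C E F G H K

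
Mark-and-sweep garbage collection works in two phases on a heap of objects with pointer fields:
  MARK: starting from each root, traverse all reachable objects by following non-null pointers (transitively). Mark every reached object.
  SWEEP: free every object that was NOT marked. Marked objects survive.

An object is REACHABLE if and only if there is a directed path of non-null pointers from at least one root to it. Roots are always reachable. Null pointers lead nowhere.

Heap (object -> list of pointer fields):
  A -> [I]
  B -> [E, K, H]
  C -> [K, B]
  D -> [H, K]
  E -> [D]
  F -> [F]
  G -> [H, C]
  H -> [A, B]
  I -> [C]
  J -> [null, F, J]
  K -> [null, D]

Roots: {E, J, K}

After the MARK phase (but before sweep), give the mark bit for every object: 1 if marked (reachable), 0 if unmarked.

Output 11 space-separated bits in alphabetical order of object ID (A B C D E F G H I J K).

Roots: E J K
Mark E: refs=D, marked=E
Mark J: refs=null F J, marked=E J
Mark K: refs=null D, marked=E J K
Mark D: refs=H K, marked=D E J K
Mark F: refs=F, marked=D E F J K
Mark H: refs=A B, marked=D E F H J K
Mark A: refs=I, marked=A D E F H J K
Mark B: refs=E K H, marked=A B D E F H J K
Mark I: refs=C, marked=A B D E F H I J K
Mark C: refs=K B, marked=A B C D E F H I J K
Unmarked (collected): G

Answer: 1 1 1 1 1 1 0 1 1 1 1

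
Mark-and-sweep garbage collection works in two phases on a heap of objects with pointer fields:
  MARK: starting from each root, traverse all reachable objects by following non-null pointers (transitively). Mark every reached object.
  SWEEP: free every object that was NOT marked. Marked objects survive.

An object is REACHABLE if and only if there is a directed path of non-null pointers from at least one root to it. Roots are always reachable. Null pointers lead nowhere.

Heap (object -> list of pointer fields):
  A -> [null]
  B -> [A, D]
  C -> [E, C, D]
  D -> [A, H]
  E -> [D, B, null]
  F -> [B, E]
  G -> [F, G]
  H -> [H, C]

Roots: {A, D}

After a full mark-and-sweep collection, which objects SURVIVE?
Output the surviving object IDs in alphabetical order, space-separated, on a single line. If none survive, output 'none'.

Roots: A D
Mark A: refs=null, marked=A
Mark D: refs=A H, marked=A D
Mark H: refs=H C, marked=A D H
Mark C: refs=E C D, marked=A C D H
Mark E: refs=D B null, marked=A C D E H
Mark B: refs=A D, marked=A B C D E H
Unmarked (collected): F G

Answer: A B C D E H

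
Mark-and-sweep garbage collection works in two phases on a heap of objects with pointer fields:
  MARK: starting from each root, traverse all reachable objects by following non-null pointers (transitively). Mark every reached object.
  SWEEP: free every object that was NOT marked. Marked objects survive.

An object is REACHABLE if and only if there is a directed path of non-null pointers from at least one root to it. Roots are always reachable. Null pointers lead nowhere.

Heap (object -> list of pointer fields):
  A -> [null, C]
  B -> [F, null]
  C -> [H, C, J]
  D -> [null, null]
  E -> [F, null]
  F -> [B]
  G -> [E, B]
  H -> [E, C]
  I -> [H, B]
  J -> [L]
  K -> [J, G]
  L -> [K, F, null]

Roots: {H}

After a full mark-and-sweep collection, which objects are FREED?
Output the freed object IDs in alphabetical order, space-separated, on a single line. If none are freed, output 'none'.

Answer: A D I

Derivation:
Roots: H
Mark H: refs=E C, marked=H
Mark E: refs=F null, marked=E H
Mark C: refs=H C J, marked=C E H
Mark F: refs=B, marked=C E F H
Mark J: refs=L, marked=C E F H J
Mark B: refs=F null, marked=B C E F H J
Mark L: refs=K F null, marked=B C E F H J L
Mark K: refs=J G, marked=B C E F H J K L
Mark G: refs=E B, marked=B C E F G H J K L
Unmarked (collected): A D I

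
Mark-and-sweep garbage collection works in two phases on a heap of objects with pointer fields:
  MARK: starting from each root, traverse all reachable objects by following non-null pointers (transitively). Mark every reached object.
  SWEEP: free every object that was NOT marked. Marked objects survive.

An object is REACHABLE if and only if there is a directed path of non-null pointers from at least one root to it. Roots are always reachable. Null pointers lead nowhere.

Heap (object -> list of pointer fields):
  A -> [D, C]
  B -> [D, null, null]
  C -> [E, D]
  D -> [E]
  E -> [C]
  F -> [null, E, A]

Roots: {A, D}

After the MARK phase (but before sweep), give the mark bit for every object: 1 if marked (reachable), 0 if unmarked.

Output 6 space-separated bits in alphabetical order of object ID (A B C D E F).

Answer: 1 0 1 1 1 0

Derivation:
Roots: A D
Mark A: refs=D C, marked=A
Mark D: refs=E, marked=A D
Mark C: refs=E D, marked=A C D
Mark E: refs=C, marked=A C D E
Unmarked (collected): B F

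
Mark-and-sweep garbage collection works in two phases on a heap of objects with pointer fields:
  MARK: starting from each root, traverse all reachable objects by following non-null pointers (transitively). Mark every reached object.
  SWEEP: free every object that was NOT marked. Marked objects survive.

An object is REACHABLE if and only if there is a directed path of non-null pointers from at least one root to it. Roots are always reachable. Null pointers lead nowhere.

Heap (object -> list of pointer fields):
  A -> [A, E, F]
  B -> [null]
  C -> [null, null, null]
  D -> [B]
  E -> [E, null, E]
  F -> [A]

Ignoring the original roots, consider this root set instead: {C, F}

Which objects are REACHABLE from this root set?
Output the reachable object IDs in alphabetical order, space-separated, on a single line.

Roots: C F
Mark C: refs=null null null, marked=C
Mark F: refs=A, marked=C F
Mark A: refs=A E F, marked=A C F
Mark E: refs=E null E, marked=A C E F
Unmarked (collected): B D

Answer: A C E F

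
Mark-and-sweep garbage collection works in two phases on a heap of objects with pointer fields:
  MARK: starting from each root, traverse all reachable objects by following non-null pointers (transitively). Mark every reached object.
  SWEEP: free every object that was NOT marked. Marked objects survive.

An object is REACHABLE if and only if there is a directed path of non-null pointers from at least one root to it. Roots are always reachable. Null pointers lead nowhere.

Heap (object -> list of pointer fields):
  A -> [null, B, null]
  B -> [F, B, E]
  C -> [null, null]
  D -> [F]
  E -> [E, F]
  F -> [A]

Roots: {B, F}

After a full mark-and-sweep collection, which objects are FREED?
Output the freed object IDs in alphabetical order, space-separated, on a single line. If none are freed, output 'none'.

Roots: B F
Mark B: refs=F B E, marked=B
Mark F: refs=A, marked=B F
Mark E: refs=E F, marked=B E F
Mark A: refs=null B null, marked=A B E F
Unmarked (collected): C D

Answer: C D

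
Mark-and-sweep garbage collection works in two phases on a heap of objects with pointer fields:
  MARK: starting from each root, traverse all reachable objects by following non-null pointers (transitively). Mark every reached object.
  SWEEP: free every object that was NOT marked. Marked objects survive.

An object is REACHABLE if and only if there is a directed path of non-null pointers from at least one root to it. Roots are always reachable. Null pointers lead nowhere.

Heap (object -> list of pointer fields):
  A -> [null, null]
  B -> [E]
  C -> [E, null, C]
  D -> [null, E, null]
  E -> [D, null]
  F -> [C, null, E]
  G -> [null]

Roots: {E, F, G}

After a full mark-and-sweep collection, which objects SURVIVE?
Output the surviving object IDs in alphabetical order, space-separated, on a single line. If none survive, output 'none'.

Answer: C D E F G

Derivation:
Roots: E F G
Mark E: refs=D null, marked=E
Mark F: refs=C null E, marked=E F
Mark G: refs=null, marked=E F G
Mark D: refs=null E null, marked=D E F G
Mark C: refs=E null C, marked=C D E F G
Unmarked (collected): A B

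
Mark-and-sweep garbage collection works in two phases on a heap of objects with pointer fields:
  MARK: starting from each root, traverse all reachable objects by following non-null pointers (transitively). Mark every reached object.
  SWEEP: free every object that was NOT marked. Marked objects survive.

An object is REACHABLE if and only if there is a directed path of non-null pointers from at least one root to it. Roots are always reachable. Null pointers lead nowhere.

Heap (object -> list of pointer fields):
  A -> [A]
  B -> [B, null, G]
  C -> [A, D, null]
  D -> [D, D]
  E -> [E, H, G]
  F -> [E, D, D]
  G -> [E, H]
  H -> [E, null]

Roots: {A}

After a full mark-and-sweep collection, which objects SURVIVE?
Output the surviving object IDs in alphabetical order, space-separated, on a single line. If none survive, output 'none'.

Answer: A

Derivation:
Roots: A
Mark A: refs=A, marked=A
Unmarked (collected): B C D E F G H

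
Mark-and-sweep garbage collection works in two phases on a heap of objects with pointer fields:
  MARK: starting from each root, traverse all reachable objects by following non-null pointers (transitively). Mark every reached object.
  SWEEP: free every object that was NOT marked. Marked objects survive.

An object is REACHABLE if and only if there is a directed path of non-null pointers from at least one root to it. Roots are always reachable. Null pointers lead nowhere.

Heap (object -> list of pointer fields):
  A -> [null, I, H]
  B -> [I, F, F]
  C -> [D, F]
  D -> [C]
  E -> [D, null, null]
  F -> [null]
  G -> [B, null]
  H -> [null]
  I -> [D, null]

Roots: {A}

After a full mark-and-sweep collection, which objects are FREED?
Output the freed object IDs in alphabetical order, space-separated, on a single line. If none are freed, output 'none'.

Roots: A
Mark A: refs=null I H, marked=A
Mark I: refs=D null, marked=A I
Mark H: refs=null, marked=A H I
Mark D: refs=C, marked=A D H I
Mark C: refs=D F, marked=A C D H I
Mark F: refs=null, marked=A C D F H I
Unmarked (collected): B E G

Answer: B E G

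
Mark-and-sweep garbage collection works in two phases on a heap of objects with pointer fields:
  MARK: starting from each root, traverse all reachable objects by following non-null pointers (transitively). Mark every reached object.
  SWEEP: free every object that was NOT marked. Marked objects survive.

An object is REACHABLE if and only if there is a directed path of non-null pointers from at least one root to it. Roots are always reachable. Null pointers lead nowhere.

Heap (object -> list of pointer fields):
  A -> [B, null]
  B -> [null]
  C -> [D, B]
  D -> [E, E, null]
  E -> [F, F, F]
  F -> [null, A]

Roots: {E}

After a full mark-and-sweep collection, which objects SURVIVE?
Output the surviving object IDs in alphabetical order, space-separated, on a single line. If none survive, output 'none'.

Answer: A B E F

Derivation:
Roots: E
Mark E: refs=F F F, marked=E
Mark F: refs=null A, marked=E F
Mark A: refs=B null, marked=A E F
Mark B: refs=null, marked=A B E F
Unmarked (collected): C D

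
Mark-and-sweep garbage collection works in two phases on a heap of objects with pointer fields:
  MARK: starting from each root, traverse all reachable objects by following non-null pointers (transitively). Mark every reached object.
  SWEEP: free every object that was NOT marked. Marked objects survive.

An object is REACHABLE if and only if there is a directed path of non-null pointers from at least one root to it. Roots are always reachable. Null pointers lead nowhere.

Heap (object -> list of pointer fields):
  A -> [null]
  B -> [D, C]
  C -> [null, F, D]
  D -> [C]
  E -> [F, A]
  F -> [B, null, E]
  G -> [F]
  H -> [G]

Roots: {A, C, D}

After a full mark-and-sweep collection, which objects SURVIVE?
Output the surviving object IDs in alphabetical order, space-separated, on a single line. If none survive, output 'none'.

Roots: A C D
Mark A: refs=null, marked=A
Mark C: refs=null F D, marked=A C
Mark D: refs=C, marked=A C D
Mark F: refs=B null E, marked=A C D F
Mark B: refs=D C, marked=A B C D F
Mark E: refs=F A, marked=A B C D E F
Unmarked (collected): G H

Answer: A B C D E F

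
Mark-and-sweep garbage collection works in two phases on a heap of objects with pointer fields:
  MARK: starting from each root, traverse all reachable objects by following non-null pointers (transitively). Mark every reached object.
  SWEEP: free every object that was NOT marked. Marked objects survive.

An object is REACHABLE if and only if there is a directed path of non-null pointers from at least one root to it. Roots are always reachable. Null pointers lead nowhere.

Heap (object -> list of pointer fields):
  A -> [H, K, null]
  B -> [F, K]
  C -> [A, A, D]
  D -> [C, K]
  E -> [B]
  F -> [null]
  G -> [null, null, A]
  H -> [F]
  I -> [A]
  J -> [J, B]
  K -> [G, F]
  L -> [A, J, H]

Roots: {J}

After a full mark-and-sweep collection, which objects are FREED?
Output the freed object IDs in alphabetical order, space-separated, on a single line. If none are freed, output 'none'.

Roots: J
Mark J: refs=J B, marked=J
Mark B: refs=F K, marked=B J
Mark F: refs=null, marked=B F J
Mark K: refs=G F, marked=B F J K
Mark G: refs=null null A, marked=B F G J K
Mark A: refs=H K null, marked=A B F G J K
Mark H: refs=F, marked=A B F G H J K
Unmarked (collected): C D E I L

Answer: C D E I L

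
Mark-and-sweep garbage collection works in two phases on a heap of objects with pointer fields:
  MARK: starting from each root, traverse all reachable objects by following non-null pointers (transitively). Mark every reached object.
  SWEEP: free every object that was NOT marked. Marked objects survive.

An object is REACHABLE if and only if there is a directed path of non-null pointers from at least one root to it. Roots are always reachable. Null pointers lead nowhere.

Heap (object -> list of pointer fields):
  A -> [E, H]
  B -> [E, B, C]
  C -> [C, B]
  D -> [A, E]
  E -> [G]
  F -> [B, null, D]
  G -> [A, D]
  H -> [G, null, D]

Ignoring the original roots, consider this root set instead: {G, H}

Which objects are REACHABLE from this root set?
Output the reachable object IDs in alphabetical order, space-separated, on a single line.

Answer: A D E G H

Derivation:
Roots: G H
Mark G: refs=A D, marked=G
Mark H: refs=G null D, marked=G H
Mark A: refs=E H, marked=A G H
Mark D: refs=A E, marked=A D G H
Mark E: refs=G, marked=A D E G H
Unmarked (collected): B C F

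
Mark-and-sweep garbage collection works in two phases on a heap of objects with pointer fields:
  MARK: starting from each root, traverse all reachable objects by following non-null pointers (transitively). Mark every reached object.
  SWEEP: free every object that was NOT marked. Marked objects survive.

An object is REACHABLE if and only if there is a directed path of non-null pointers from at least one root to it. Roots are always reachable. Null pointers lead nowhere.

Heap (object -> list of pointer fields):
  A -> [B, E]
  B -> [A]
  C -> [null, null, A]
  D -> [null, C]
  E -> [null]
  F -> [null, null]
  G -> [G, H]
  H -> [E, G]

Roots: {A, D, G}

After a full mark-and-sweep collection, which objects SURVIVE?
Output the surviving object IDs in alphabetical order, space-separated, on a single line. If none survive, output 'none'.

Answer: A B C D E G H

Derivation:
Roots: A D G
Mark A: refs=B E, marked=A
Mark D: refs=null C, marked=A D
Mark G: refs=G H, marked=A D G
Mark B: refs=A, marked=A B D G
Mark E: refs=null, marked=A B D E G
Mark C: refs=null null A, marked=A B C D E G
Mark H: refs=E G, marked=A B C D E G H
Unmarked (collected): F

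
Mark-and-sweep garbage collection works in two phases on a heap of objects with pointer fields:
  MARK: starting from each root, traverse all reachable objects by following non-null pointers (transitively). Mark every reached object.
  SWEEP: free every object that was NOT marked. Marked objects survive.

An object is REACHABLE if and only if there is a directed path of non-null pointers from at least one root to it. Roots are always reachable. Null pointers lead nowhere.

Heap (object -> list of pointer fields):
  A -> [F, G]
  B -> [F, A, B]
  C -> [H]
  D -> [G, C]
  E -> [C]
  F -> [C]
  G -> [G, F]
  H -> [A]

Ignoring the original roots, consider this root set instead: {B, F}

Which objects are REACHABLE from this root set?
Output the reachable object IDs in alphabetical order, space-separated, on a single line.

Answer: A B C F G H

Derivation:
Roots: B F
Mark B: refs=F A B, marked=B
Mark F: refs=C, marked=B F
Mark A: refs=F G, marked=A B F
Mark C: refs=H, marked=A B C F
Mark G: refs=G F, marked=A B C F G
Mark H: refs=A, marked=A B C F G H
Unmarked (collected): D E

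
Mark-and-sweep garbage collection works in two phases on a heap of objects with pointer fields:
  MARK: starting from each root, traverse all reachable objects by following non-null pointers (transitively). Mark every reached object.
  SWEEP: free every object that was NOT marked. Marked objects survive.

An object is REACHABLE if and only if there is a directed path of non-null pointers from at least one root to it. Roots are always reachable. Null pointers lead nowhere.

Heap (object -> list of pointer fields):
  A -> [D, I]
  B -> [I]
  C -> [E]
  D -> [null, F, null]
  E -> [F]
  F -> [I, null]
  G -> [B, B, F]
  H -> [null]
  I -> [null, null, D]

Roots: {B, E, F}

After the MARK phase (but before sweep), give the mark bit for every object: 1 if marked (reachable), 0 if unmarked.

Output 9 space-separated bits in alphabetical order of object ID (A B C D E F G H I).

Answer: 0 1 0 1 1 1 0 0 1

Derivation:
Roots: B E F
Mark B: refs=I, marked=B
Mark E: refs=F, marked=B E
Mark F: refs=I null, marked=B E F
Mark I: refs=null null D, marked=B E F I
Mark D: refs=null F null, marked=B D E F I
Unmarked (collected): A C G H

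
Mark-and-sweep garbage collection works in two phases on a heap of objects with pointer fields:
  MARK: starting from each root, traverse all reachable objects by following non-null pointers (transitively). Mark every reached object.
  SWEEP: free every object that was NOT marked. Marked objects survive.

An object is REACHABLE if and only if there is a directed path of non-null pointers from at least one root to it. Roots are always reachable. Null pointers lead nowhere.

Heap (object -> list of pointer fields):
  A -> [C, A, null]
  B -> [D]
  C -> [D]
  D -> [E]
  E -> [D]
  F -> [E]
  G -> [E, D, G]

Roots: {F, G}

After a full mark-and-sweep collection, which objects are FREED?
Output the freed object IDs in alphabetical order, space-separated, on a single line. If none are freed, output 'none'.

Roots: F G
Mark F: refs=E, marked=F
Mark G: refs=E D G, marked=F G
Mark E: refs=D, marked=E F G
Mark D: refs=E, marked=D E F G
Unmarked (collected): A B C

Answer: A B C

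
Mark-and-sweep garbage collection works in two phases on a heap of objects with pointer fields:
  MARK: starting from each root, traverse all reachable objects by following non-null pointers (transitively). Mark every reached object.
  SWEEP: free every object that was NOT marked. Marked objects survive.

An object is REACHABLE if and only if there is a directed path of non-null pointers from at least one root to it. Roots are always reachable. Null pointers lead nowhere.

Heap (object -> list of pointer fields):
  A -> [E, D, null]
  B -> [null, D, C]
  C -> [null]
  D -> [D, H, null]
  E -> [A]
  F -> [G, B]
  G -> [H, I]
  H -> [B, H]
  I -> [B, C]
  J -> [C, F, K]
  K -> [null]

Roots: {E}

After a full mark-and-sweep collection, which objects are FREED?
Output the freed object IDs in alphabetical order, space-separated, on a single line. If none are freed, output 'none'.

Roots: E
Mark E: refs=A, marked=E
Mark A: refs=E D null, marked=A E
Mark D: refs=D H null, marked=A D E
Mark H: refs=B H, marked=A D E H
Mark B: refs=null D C, marked=A B D E H
Mark C: refs=null, marked=A B C D E H
Unmarked (collected): F G I J K

Answer: F G I J K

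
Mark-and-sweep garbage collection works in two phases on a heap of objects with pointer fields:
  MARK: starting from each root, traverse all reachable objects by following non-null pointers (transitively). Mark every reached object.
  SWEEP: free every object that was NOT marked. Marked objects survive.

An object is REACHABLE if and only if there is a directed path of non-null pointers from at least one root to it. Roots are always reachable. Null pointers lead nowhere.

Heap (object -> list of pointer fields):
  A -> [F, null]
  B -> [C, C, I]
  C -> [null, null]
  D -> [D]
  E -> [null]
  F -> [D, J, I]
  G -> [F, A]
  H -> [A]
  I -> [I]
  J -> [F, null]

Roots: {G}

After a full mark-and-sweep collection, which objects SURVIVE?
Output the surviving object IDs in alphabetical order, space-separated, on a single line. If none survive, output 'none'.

Answer: A D F G I J

Derivation:
Roots: G
Mark G: refs=F A, marked=G
Mark F: refs=D J I, marked=F G
Mark A: refs=F null, marked=A F G
Mark D: refs=D, marked=A D F G
Mark J: refs=F null, marked=A D F G J
Mark I: refs=I, marked=A D F G I J
Unmarked (collected): B C E H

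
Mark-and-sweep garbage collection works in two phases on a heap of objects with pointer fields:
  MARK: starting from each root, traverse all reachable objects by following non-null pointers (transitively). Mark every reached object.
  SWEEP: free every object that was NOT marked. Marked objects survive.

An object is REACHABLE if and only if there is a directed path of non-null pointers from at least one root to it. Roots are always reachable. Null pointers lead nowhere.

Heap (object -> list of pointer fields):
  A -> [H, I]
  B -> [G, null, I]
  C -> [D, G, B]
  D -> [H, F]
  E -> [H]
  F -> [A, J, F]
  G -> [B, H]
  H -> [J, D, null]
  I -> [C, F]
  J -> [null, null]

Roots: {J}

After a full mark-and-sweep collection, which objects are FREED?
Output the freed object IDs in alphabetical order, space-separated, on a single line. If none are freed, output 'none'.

Answer: A B C D E F G H I

Derivation:
Roots: J
Mark J: refs=null null, marked=J
Unmarked (collected): A B C D E F G H I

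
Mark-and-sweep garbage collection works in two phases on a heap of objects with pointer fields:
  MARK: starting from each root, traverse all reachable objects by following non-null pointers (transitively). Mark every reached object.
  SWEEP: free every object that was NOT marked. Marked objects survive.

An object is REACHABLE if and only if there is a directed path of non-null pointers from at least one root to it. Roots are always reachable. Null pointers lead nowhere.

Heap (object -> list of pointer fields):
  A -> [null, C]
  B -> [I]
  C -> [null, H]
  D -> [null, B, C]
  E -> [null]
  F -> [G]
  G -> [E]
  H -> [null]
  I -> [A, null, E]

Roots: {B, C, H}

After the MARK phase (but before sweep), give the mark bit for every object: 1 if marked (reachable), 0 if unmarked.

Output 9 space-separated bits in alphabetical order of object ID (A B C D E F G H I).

Roots: B C H
Mark B: refs=I, marked=B
Mark C: refs=null H, marked=B C
Mark H: refs=null, marked=B C H
Mark I: refs=A null E, marked=B C H I
Mark A: refs=null C, marked=A B C H I
Mark E: refs=null, marked=A B C E H I
Unmarked (collected): D F G

Answer: 1 1 1 0 1 0 0 1 1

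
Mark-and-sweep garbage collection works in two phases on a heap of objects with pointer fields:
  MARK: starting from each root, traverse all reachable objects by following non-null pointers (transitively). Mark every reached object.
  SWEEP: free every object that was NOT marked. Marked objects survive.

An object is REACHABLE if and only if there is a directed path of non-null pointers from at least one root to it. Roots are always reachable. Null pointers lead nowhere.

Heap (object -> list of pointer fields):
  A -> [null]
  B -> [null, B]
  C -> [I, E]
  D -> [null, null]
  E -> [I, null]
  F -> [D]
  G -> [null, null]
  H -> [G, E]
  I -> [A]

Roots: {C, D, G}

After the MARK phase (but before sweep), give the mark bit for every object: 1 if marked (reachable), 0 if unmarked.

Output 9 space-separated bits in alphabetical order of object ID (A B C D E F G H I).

Roots: C D G
Mark C: refs=I E, marked=C
Mark D: refs=null null, marked=C D
Mark G: refs=null null, marked=C D G
Mark I: refs=A, marked=C D G I
Mark E: refs=I null, marked=C D E G I
Mark A: refs=null, marked=A C D E G I
Unmarked (collected): B F H

Answer: 1 0 1 1 1 0 1 0 1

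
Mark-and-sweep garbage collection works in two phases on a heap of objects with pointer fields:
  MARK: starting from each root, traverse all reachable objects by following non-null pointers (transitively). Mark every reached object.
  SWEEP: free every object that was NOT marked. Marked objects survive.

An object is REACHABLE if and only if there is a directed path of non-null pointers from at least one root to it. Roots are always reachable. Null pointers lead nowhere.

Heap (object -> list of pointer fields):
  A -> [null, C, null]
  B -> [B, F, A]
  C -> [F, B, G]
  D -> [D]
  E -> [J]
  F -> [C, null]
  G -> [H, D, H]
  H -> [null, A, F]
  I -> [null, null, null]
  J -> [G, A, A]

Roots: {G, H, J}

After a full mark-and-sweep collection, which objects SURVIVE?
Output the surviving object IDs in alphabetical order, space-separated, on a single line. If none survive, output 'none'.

Roots: G H J
Mark G: refs=H D H, marked=G
Mark H: refs=null A F, marked=G H
Mark J: refs=G A A, marked=G H J
Mark D: refs=D, marked=D G H J
Mark A: refs=null C null, marked=A D G H J
Mark F: refs=C null, marked=A D F G H J
Mark C: refs=F B G, marked=A C D F G H J
Mark B: refs=B F A, marked=A B C D F G H J
Unmarked (collected): E I

Answer: A B C D F G H J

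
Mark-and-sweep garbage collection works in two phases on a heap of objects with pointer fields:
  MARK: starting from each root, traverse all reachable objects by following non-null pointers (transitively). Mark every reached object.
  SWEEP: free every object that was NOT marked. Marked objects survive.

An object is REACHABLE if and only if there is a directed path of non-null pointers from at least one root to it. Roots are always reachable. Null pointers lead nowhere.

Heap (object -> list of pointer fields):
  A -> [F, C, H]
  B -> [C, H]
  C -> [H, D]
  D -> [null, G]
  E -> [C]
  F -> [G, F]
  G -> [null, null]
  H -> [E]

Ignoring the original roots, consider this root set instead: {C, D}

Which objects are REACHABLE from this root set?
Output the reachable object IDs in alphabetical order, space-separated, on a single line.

Answer: C D E G H

Derivation:
Roots: C D
Mark C: refs=H D, marked=C
Mark D: refs=null G, marked=C D
Mark H: refs=E, marked=C D H
Mark G: refs=null null, marked=C D G H
Mark E: refs=C, marked=C D E G H
Unmarked (collected): A B F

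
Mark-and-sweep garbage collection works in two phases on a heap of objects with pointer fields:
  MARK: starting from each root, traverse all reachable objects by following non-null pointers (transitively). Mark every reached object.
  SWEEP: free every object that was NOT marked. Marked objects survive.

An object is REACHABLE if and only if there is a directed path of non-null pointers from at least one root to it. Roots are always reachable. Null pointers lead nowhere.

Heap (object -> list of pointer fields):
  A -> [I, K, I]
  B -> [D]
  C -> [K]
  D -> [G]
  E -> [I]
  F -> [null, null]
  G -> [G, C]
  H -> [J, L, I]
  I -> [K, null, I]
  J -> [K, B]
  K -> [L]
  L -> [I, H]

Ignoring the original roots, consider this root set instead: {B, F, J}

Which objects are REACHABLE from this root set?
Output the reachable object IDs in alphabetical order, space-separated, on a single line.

Answer: B C D F G H I J K L

Derivation:
Roots: B F J
Mark B: refs=D, marked=B
Mark F: refs=null null, marked=B F
Mark J: refs=K B, marked=B F J
Mark D: refs=G, marked=B D F J
Mark K: refs=L, marked=B D F J K
Mark G: refs=G C, marked=B D F G J K
Mark L: refs=I H, marked=B D F G J K L
Mark C: refs=K, marked=B C D F G J K L
Mark I: refs=K null I, marked=B C D F G I J K L
Mark H: refs=J L I, marked=B C D F G H I J K L
Unmarked (collected): A E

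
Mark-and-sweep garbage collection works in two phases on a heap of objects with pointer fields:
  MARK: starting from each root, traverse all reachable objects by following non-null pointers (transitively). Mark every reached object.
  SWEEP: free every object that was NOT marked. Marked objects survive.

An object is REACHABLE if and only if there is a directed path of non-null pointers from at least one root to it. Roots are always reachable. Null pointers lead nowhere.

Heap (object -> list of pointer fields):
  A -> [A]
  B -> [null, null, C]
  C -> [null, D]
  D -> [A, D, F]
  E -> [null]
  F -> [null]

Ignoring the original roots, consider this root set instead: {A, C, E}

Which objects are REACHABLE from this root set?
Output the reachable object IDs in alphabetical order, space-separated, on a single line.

Roots: A C E
Mark A: refs=A, marked=A
Mark C: refs=null D, marked=A C
Mark E: refs=null, marked=A C E
Mark D: refs=A D F, marked=A C D E
Mark F: refs=null, marked=A C D E F
Unmarked (collected): B

Answer: A C D E F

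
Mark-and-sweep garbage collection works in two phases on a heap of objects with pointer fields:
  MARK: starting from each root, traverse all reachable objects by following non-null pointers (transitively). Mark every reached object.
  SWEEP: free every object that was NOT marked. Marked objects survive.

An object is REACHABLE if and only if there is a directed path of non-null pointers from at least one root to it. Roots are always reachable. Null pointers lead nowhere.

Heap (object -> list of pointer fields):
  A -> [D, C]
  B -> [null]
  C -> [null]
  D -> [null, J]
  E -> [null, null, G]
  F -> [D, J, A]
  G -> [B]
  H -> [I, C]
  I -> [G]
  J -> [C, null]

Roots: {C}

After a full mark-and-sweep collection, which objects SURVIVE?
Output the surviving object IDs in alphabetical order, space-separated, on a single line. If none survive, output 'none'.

Answer: C

Derivation:
Roots: C
Mark C: refs=null, marked=C
Unmarked (collected): A B D E F G H I J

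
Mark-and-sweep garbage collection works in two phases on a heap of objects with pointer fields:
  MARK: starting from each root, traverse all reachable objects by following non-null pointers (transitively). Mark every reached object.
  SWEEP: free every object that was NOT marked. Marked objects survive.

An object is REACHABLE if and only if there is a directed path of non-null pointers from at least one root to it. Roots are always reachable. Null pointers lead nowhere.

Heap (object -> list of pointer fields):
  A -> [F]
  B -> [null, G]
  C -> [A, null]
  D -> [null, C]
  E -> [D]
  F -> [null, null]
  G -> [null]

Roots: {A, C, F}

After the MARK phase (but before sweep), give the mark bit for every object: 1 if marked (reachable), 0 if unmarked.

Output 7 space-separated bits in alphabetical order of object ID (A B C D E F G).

Answer: 1 0 1 0 0 1 0

Derivation:
Roots: A C F
Mark A: refs=F, marked=A
Mark C: refs=A null, marked=A C
Mark F: refs=null null, marked=A C F
Unmarked (collected): B D E G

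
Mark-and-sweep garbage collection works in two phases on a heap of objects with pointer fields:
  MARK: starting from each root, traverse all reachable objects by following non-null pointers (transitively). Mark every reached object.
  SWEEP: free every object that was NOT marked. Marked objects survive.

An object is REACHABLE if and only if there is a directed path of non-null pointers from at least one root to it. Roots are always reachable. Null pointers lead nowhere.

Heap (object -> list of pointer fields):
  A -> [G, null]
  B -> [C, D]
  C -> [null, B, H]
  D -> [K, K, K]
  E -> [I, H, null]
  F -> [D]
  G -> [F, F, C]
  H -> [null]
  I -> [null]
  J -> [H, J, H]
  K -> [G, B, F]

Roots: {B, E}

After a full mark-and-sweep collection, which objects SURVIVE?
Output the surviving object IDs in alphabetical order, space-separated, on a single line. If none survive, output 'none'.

Answer: B C D E F G H I K

Derivation:
Roots: B E
Mark B: refs=C D, marked=B
Mark E: refs=I H null, marked=B E
Mark C: refs=null B H, marked=B C E
Mark D: refs=K K K, marked=B C D E
Mark I: refs=null, marked=B C D E I
Mark H: refs=null, marked=B C D E H I
Mark K: refs=G B F, marked=B C D E H I K
Mark G: refs=F F C, marked=B C D E G H I K
Mark F: refs=D, marked=B C D E F G H I K
Unmarked (collected): A J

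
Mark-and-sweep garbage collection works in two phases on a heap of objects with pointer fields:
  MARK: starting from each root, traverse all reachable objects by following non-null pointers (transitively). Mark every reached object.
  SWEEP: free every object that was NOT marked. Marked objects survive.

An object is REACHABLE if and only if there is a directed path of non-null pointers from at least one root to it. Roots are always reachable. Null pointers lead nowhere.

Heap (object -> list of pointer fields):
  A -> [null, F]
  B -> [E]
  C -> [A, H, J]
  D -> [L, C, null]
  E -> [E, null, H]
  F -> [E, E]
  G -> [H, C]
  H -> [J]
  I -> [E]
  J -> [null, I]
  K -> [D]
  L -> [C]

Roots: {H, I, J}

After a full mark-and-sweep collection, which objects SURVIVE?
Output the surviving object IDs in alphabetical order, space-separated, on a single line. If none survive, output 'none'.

Roots: H I J
Mark H: refs=J, marked=H
Mark I: refs=E, marked=H I
Mark J: refs=null I, marked=H I J
Mark E: refs=E null H, marked=E H I J
Unmarked (collected): A B C D F G K L

Answer: E H I J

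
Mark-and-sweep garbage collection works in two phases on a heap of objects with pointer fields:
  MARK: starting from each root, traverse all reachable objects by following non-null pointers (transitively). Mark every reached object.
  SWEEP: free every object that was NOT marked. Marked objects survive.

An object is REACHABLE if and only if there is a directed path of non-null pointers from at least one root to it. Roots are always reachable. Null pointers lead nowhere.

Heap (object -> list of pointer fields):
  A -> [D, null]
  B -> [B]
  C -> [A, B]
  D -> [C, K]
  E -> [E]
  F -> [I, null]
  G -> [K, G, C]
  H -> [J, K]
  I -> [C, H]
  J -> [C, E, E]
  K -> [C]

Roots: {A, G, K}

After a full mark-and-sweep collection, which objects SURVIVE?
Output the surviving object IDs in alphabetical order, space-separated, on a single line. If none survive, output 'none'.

Answer: A B C D G K

Derivation:
Roots: A G K
Mark A: refs=D null, marked=A
Mark G: refs=K G C, marked=A G
Mark K: refs=C, marked=A G K
Mark D: refs=C K, marked=A D G K
Mark C: refs=A B, marked=A C D G K
Mark B: refs=B, marked=A B C D G K
Unmarked (collected): E F H I J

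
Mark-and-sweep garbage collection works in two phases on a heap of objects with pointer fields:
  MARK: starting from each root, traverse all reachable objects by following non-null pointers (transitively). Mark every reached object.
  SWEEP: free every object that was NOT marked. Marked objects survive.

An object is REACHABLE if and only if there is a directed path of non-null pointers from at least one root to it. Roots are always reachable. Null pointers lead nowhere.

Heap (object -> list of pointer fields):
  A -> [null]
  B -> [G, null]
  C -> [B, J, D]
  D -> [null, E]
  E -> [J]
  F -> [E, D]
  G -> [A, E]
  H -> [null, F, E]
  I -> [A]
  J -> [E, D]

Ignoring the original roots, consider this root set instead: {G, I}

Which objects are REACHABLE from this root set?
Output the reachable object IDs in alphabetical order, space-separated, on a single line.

Roots: G I
Mark G: refs=A E, marked=G
Mark I: refs=A, marked=G I
Mark A: refs=null, marked=A G I
Mark E: refs=J, marked=A E G I
Mark J: refs=E D, marked=A E G I J
Mark D: refs=null E, marked=A D E G I J
Unmarked (collected): B C F H

Answer: A D E G I J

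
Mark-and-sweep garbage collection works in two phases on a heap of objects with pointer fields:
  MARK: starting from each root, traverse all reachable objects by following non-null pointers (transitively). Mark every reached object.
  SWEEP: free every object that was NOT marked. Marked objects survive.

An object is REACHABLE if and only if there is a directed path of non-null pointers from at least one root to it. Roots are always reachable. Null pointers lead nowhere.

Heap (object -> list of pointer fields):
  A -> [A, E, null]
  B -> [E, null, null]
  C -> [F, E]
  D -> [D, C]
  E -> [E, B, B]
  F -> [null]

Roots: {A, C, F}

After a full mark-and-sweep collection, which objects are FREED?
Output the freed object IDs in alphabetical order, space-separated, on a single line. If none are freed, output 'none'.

Answer: D

Derivation:
Roots: A C F
Mark A: refs=A E null, marked=A
Mark C: refs=F E, marked=A C
Mark F: refs=null, marked=A C F
Mark E: refs=E B B, marked=A C E F
Mark B: refs=E null null, marked=A B C E F
Unmarked (collected): D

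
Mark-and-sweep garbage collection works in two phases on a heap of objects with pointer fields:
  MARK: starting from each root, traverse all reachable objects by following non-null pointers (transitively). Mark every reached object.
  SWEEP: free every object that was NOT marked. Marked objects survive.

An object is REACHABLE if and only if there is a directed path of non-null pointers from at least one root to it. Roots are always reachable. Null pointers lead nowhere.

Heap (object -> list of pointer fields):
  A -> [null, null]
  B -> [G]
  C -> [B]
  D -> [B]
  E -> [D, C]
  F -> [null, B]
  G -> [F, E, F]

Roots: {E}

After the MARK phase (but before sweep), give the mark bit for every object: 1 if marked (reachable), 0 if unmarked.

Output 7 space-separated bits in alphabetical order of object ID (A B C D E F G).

Roots: E
Mark E: refs=D C, marked=E
Mark D: refs=B, marked=D E
Mark C: refs=B, marked=C D E
Mark B: refs=G, marked=B C D E
Mark G: refs=F E F, marked=B C D E G
Mark F: refs=null B, marked=B C D E F G
Unmarked (collected): A

Answer: 0 1 1 1 1 1 1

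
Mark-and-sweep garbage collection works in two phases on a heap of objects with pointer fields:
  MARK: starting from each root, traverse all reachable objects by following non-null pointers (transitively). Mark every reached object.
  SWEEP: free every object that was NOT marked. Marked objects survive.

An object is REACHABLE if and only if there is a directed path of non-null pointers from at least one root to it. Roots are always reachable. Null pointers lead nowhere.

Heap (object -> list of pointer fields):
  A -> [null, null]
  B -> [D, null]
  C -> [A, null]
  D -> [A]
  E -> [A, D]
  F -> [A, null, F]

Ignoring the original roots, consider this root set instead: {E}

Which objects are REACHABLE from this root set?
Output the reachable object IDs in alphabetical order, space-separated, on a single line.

Answer: A D E

Derivation:
Roots: E
Mark E: refs=A D, marked=E
Mark A: refs=null null, marked=A E
Mark D: refs=A, marked=A D E
Unmarked (collected): B C F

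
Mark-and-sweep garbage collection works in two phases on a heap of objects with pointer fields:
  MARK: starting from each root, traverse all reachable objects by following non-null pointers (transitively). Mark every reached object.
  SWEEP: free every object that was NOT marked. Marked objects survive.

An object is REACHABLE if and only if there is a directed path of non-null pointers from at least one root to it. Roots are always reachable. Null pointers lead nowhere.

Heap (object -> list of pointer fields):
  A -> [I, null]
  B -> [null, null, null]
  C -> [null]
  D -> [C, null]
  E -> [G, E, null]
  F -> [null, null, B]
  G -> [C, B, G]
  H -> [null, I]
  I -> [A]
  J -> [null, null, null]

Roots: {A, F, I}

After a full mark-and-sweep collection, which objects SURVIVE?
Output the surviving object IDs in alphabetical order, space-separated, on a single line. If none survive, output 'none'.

Roots: A F I
Mark A: refs=I null, marked=A
Mark F: refs=null null B, marked=A F
Mark I: refs=A, marked=A F I
Mark B: refs=null null null, marked=A B F I
Unmarked (collected): C D E G H J

Answer: A B F I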